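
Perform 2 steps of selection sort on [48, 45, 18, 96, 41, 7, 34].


Initial: [48, 45, 18, 96, 41, 7, 34]
Step 1: min=7 at 5
  Swap: [7, 45, 18, 96, 41, 48, 34]
Step 2: min=18 at 2
  Swap: [7, 18, 45, 96, 41, 48, 34]

After 2 steps: [7, 18, 45, 96, 41, 48, 34]


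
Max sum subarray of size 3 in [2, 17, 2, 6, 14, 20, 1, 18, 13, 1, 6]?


[0:3]: 21
[1:4]: 25
[2:5]: 22
[3:6]: 40
[4:7]: 35
[5:8]: 39
[6:9]: 32
[7:10]: 32
[8:11]: 20

Max: 40 at [3:6]


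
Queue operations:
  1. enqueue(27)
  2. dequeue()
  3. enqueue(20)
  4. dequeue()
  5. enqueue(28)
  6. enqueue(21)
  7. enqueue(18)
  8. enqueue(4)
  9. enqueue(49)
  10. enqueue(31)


enqueue(27) -> [27]
dequeue()->27, []
enqueue(20) -> [20]
dequeue()->20, []
enqueue(28) -> [28]
enqueue(21) -> [28, 21]
enqueue(18) -> [28, 21, 18]
enqueue(4) -> [28, 21, 18, 4]
enqueue(49) -> [28, 21, 18, 4, 49]
enqueue(31) -> [28, 21, 18, 4, 49, 31]

Final queue: [28, 21, 18, 4, 49, 31]


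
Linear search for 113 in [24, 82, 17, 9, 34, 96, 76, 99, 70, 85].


i=0: 24!=113
i=1: 82!=113
i=2: 17!=113
i=3: 9!=113
i=4: 34!=113
i=5: 96!=113
i=6: 76!=113
i=7: 99!=113
i=8: 70!=113
i=9: 85!=113

Not found, 10 comps


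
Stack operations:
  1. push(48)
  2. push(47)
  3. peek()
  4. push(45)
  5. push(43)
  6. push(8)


push(48) -> [48]
push(47) -> [48, 47]
peek()->47
push(45) -> [48, 47, 45]
push(43) -> [48, 47, 45, 43]
push(8) -> [48, 47, 45, 43, 8]

Final stack: [48, 47, 45, 43, 8]


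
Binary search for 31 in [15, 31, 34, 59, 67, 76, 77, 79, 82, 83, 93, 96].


Step 1: lo=0, hi=11, mid=5, val=76
Step 2: lo=0, hi=4, mid=2, val=34
Step 3: lo=0, hi=1, mid=0, val=15
Step 4: lo=1, hi=1, mid=1, val=31

Found at index 1


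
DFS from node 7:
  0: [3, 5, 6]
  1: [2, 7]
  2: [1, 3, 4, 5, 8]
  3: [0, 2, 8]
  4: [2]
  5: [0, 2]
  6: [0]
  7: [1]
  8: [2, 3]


Visit 7, push [1]
Visit 1, push [2]
Visit 2, push [8, 5, 4, 3]
Visit 3, push [8, 0]
Visit 0, push [6, 5]
Visit 5, push []
Visit 6, push []
Visit 8, push []
Visit 4, push []

DFS order: [7, 1, 2, 3, 0, 5, 6, 8, 4]


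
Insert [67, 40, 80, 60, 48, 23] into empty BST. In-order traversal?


Insert 67: root
Insert 40: L from 67
Insert 80: R from 67
Insert 60: L from 67 -> R from 40
Insert 48: L from 67 -> R from 40 -> L from 60
Insert 23: L from 67 -> L from 40

In-order: [23, 40, 48, 60, 67, 80]


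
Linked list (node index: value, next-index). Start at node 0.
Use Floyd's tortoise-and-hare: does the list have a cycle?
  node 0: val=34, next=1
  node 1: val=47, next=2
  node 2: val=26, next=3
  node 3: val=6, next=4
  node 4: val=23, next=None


Floyd's tortoise (slow, +1) and hare (fast, +2):
  init: slow=0, fast=0
  step 1: slow=1, fast=2
  step 2: slow=2, fast=4
  step 3: fast -> None, no cycle

Cycle: no


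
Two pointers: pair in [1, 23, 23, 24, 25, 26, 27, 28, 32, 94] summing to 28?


lo=0(1)+hi=9(94)=95
lo=0(1)+hi=8(32)=33
lo=0(1)+hi=7(28)=29
lo=0(1)+hi=6(27)=28

Yes: 1+27=28


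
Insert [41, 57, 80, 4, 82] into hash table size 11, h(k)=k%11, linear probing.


Insert 41: h=8 -> slot 8
Insert 57: h=2 -> slot 2
Insert 80: h=3 -> slot 3
Insert 4: h=4 -> slot 4
Insert 82: h=5 -> slot 5

Table: [None, None, 57, 80, 4, 82, None, None, 41, None, None]


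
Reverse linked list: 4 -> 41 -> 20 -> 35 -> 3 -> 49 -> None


Step 1: curr=4, set curr.next=prev(None) | reversed so far: 4
Step 2: curr=41, set curr.next=prev(4) | reversed so far: 41 -> 4
Step 3: curr=20, set curr.next=prev(41) | reversed so far: 20 -> 41 -> 4
Step 4: curr=35, set curr.next=prev(20) | reversed so far: 35 -> 20 -> 41 -> 4
Step 5: curr=3, set curr.next=prev(35) | reversed so far: 3 -> 35 -> 20 -> 41 -> 4
Step 6: curr=49, set curr.next=prev(3) | reversed so far: 49 -> 3 -> 35 -> 20 -> 41 -> 4

49 -> 3 -> 35 -> 20 -> 41 -> 4 -> None


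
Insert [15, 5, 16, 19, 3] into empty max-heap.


Insert 15: [15]
Insert 5: [15, 5]
Insert 16: [16, 5, 15]
Insert 19: [19, 16, 15, 5]
Insert 3: [19, 16, 15, 5, 3]

Final heap: [19, 16, 15, 5, 3]


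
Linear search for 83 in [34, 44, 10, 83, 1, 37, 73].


i=0: 34!=83
i=1: 44!=83
i=2: 10!=83
i=3: 83==83 found!

Found at 3, 4 comps


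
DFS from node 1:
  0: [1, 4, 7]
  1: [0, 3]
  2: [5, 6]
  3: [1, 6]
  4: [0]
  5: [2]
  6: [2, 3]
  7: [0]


Visit 1, push [3, 0]
Visit 0, push [7, 4]
Visit 4, push []
Visit 7, push []
Visit 3, push [6]
Visit 6, push [2]
Visit 2, push [5]
Visit 5, push []

DFS order: [1, 0, 4, 7, 3, 6, 2, 5]


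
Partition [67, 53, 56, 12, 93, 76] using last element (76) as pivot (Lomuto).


Pivot: 76
  67 <= 76: advance i (no swap)
  53 <= 76: advance i (no swap)
  56 <= 76: advance i (no swap)
  12 <= 76: advance i (no swap)
Place pivot at 4: [67, 53, 56, 12, 76, 93]

Partitioned: [67, 53, 56, 12, 76, 93]


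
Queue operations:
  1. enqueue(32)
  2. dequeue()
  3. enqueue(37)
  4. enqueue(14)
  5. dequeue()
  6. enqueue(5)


enqueue(32) -> [32]
dequeue()->32, []
enqueue(37) -> [37]
enqueue(14) -> [37, 14]
dequeue()->37, [14]
enqueue(5) -> [14, 5]

Final queue: [14, 5]


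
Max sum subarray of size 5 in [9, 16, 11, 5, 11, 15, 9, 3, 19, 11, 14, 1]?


[0:5]: 52
[1:6]: 58
[2:7]: 51
[3:8]: 43
[4:9]: 57
[5:10]: 57
[6:11]: 56
[7:12]: 48

Max: 58 at [1:6]


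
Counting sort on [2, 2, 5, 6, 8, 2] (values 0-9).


Input: [2, 2, 5, 6, 8, 2]
Counts: [0, 0, 3, 0, 0, 1, 1, 0, 1, 0]

Sorted: [2, 2, 2, 5, 6, 8]


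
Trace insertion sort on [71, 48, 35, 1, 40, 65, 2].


Initial: [71, 48, 35, 1, 40, 65, 2]
Insert 48: [48, 71, 35, 1, 40, 65, 2]
Insert 35: [35, 48, 71, 1, 40, 65, 2]
Insert 1: [1, 35, 48, 71, 40, 65, 2]
Insert 40: [1, 35, 40, 48, 71, 65, 2]
Insert 65: [1, 35, 40, 48, 65, 71, 2]
Insert 2: [1, 2, 35, 40, 48, 65, 71]

Sorted: [1, 2, 35, 40, 48, 65, 71]


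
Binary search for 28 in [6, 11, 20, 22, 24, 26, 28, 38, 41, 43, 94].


Step 1: lo=0, hi=10, mid=5, val=26
Step 2: lo=6, hi=10, mid=8, val=41
Step 3: lo=6, hi=7, mid=6, val=28

Found at index 6


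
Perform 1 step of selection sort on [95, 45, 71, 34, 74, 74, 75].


Initial: [95, 45, 71, 34, 74, 74, 75]
Step 1: min=34 at 3
  Swap: [34, 45, 71, 95, 74, 74, 75]

After 1 step: [34, 45, 71, 95, 74, 74, 75]


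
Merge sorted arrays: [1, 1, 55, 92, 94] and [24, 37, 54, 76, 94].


Take 1 from A
Take 1 from A
Take 24 from B
Take 37 from B
Take 54 from B
Take 55 from A
Take 76 from B
Take 92 from A
Take 94 from A

Merged: [1, 1, 24, 37, 54, 55, 76, 92, 94, 94]


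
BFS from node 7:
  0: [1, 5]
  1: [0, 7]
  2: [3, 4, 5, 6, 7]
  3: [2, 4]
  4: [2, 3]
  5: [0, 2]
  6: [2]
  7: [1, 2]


Visit 7, enqueue [1, 2]
Visit 1, enqueue [0]
Visit 2, enqueue [3, 4, 5, 6]
Visit 0, enqueue []
Visit 3, enqueue []
Visit 4, enqueue []
Visit 5, enqueue []
Visit 6, enqueue []

BFS order: [7, 1, 2, 0, 3, 4, 5, 6]


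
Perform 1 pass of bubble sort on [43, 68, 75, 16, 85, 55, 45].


Initial: [43, 68, 75, 16, 85, 55, 45]
Pass 1: [43, 68, 16, 75, 55, 45, 85] (3 swaps)

After 1 pass: [43, 68, 16, 75, 55, 45, 85]


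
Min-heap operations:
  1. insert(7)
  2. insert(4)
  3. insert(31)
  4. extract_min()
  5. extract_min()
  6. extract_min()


insert(7) -> [7]
insert(4) -> [4, 7]
insert(31) -> [4, 7, 31]
extract_min()->4, [7, 31]
extract_min()->7, [31]
extract_min()->31, []

Final heap: []


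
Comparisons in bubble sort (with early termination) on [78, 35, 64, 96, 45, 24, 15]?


Algorithm: bubble sort (with early termination)
Input: [78, 35, 64, 96, 45, 24, 15]
Sorted: [15, 24, 35, 45, 64, 78, 96]

21


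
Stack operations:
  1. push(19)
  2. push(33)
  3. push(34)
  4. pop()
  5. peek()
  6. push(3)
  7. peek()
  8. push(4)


push(19) -> [19]
push(33) -> [19, 33]
push(34) -> [19, 33, 34]
pop()->34, [19, 33]
peek()->33
push(3) -> [19, 33, 3]
peek()->3
push(4) -> [19, 33, 3, 4]

Final stack: [19, 33, 3, 4]


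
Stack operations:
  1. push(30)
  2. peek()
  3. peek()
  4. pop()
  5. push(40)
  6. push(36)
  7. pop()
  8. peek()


push(30) -> [30]
peek()->30
peek()->30
pop()->30, []
push(40) -> [40]
push(36) -> [40, 36]
pop()->36, [40]
peek()->40

Final stack: [40]


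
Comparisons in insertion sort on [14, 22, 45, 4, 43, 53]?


Algorithm: insertion sort
Input: [14, 22, 45, 4, 43, 53]
Sorted: [4, 14, 22, 43, 45, 53]

8


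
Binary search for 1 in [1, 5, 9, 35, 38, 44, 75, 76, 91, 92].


Step 1: lo=0, hi=9, mid=4, val=38
Step 2: lo=0, hi=3, mid=1, val=5
Step 3: lo=0, hi=0, mid=0, val=1

Found at index 0


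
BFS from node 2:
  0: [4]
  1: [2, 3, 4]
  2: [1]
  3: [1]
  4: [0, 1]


Visit 2, enqueue [1]
Visit 1, enqueue [3, 4]
Visit 3, enqueue []
Visit 4, enqueue [0]
Visit 0, enqueue []

BFS order: [2, 1, 3, 4, 0]


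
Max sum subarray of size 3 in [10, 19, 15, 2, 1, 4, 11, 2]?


[0:3]: 44
[1:4]: 36
[2:5]: 18
[3:6]: 7
[4:7]: 16
[5:8]: 17

Max: 44 at [0:3]


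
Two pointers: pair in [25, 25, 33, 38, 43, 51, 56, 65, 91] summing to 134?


lo=0(25)+hi=8(91)=116
lo=1(25)+hi=8(91)=116
lo=2(33)+hi=8(91)=124
lo=3(38)+hi=8(91)=129
lo=4(43)+hi=8(91)=134

Yes: 43+91=134


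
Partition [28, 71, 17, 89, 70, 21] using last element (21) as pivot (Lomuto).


Pivot: 21
  17 <= 21: swap -> [17, 71, 28, 89, 70, 21]
Place pivot at 1: [17, 21, 28, 89, 70, 71]

Partitioned: [17, 21, 28, 89, 70, 71]


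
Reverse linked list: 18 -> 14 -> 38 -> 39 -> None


Step 1: curr=18, set curr.next=prev(None) | reversed so far: 18
Step 2: curr=14, set curr.next=prev(18) | reversed so far: 14 -> 18
Step 3: curr=38, set curr.next=prev(14) | reversed so far: 38 -> 14 -> 18
Step 4: curr=39, set curr.next=prev(38) | reversed so far: 39 -> 38 -> 14 -> 18

39 -> 38 -> 14 -> 18 -> None


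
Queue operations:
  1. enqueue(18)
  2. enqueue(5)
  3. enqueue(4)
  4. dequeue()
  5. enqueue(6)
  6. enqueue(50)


enqueue(18) -> [18]
enqueue(5) -> [18, 5]
enqueue(4) -> [18, 5, 4]
dequeue()->18, [5, 4]
enqueue(6) -> [5, 4, 6]
enqueue(50) -> [5, 4, 6, 50]

Final queue: [5, 4, 6, 50]


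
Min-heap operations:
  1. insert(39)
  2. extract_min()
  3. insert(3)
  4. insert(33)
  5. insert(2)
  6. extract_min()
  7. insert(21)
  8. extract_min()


insert(39) -> [39]
extract_min()->39, []
insert(3) -> [3]
insert(33) -> [3, 33]
insert(2) -> [2, 33, 3]
extract_min()->2, [3, 33]
insert(21) -> [3, 33, 21]
extract_min()->3, [21, 33]

Final heap: [21, 33]


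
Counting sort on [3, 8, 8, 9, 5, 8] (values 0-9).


Input: [3, 8, 8, 9, 5, 8]
Counts: [0, 0, 0, 1, 0, 1, 0, 0, 3, 1]

Sorted: [3, 5, 8, 8, 8, 9]


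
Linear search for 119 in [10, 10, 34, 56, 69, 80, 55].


i=0: 10!=119
i=1: 10!=119
i=2: 34!=119
i=3: 56!=119
i=4: 69!=119
i=5: 80!=119
i=6: 55!=119

Not found, 7 comps


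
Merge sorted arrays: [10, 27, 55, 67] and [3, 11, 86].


Take 3 from B
Take 10 from A
Take 11 from B
Take 27 from A
Take 55 from A
Take 67 from A

Merged: [3, 10, 11, 27, 55, 67, 86]


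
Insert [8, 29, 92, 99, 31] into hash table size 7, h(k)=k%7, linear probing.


Insert 8: h=1 -> slot 1
Insert 29: h=1, 1 probes -> slot 2
Insert 92: h=1, 2 probes -> slot 3
Insert 99: h=1, 3 probes -> slot 4
Insert 31: h=3, 2 probes -> slot 5

Table: [None, 8, 29, 92, 99, 31, None]


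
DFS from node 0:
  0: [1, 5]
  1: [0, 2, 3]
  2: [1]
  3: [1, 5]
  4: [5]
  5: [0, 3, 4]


Visit 0, push [5, 1]
Visit 1, push [3, 2]
Visit 2, push []
Visit 3, push [5]
Visit 5, push [4]
Visit 4, push []

DFS order: [0, 1, 2, 3, 5, 4]


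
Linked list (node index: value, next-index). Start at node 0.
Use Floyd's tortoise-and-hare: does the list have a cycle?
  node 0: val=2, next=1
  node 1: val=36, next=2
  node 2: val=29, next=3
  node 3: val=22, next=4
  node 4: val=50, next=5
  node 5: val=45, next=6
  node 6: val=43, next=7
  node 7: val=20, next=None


Floyd's tortoise (slow, +1) and hare (fast, +2):
  init: slow=0, fast=0
  step 1: slow=1, fast=2
  step 2: slow=2, fast=4
  step 3: slow=3, fast=6
  step 4: fast 6->7->None, no cycle

Cycle: no


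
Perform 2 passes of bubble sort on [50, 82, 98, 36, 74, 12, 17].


Initial: [50, 82, 98, 36, 74, 12, 17]
Pass 1: [50, 82, 36, 74, 12, 17, 98] (4 swaps)
Pass 2: [50, 36, 74, 12, 17, 82, 98] (4 swaps)

After 2 passes: [50, 36, 74, 12, 17, 82, 98]


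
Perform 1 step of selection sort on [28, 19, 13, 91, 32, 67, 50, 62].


Initial: [28, 19, 13, 91, 32, 67, 50, 62]
Step 1: min=13 at 2
  Swap: [13, 19, 28, 91, 32, 67, 50, 62]

After 1 step: [13, 19, 28, 91, 32, 67, 50, 62]


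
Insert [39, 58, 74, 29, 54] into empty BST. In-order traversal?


Insert 39: root
Insert 58: R from 39
Insert 74: R from 39 -> R from 58
Insert 29: L from 39
Insert 54: R from 39 -> L from 58

In-order: [29, 39, 54, 58, 74]


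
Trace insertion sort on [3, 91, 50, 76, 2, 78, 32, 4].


Initial: [3, 91, 50, 76, 2, 78, 32, 4]
Insert 91: [3, 91, 50, 76, 2, 78, 32, 4]
Insert 50: [3, 50, 91, 76, 2, 78, 32, 4]
Insert 76: [3, 50, 76, 91, 2, 78, 32, 4]
Insert 2: [2, 3, 50, 76, 91, 78, 32, 4]
Insert 78: [2, 3, 50, 76, 78, 91, 32, 4]
Insert 32: [2, 3, 32, 50, 76, 78, 91, 4]
Insert 4: [2, 3, 4, 32, 50, 76, 78, 91]

Sorted: [2, 3, 4, 32, 50, 76, 78, 91]


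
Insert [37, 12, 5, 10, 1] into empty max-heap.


Insert 37: [37]
Insert 12: [37, 12]
Insert 5: [37, 12, 5]
Insert 10: [37, 12, 5, 10]
Insert 1: [37, 12, 5, 10, 1]

Final heap: [37, 12, 5, 10, 1]


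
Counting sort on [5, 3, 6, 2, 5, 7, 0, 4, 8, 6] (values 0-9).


Input: [5, 3, 6, 2, 5, 7, 0, 4, 8, 6]
Counts: [1, 0, 1, 1, 1, 2, 2, 1, 1, 0]

Sorted: [0, 2, 3, 4, 5, 5, 6, 6, 7, 8]


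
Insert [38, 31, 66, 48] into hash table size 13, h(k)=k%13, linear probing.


Insert 38: h=12 -> slot 12
Insert 31: h=5 -> slot 5
Insert 66: h=1 -> slot 1
Insert 48: h=9 -> slot 9

Table: [None, 66, None, None, None, 31, None, None, None, 48, None, None, 38]


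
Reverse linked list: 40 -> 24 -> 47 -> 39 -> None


Step 1: curr=40, set curr.next=prev(None) | reversed so far: 40
Step 2: curr=24, set curr.next=prev(40) | reversed so far: 24 -> 40
Step 3: curr=47, set curr.next=prev(24) | reversed so far: 47 -> 24 -> 40
Step 4: curr=39, set curr.next=prev(47) | reversed so far: 39 -> 47 -> 24 -> 40

39 -> 47 -> 24 -> 40 -> None


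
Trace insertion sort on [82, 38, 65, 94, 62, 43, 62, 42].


Initial: [82, 38, 65, 94, 62, 43, 62, 42]
Insert 38: [38, 82, 65, 94, 62, 43, 62, 42]
Insert 65: [38, 65, 82, 94, 62, 43, 62, 42]
Insert 94: [38, 65, 82, 94, 62, 43, 62, 42]
Insert 62: [38, 62, 65, 82, 94, 43, 62, 42]
Insert 43: [38, 43, 62, 65, 82, 94, 62, 42]
Insert 62: [38, 43, 62, 62, 65, 82, 94, 42]
Insert 42: [38, 42, 43, 62, 62, 65, 82, 94]

Sorted: [38, 42, 43, 62, 62, 65, 82, 94]


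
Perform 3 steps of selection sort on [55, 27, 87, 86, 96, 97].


Initial: [55, 27, 87, 86, 96, 97]
Step 1: min=27 at 1
  Swap: [27, 55, 87, 86, 96, 97]
Step 2: min=55 at 1
  Swap: [27, 55, 87, 86, 96, 97]
Step 3: min=86 at 3
  Swap: [27, 55, 86, 87, 96, 97]

After 3 steps: [27, 55, 86, 87, 96, 97]


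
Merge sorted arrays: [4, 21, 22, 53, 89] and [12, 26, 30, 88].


Take 4 from A
Take 12 from B
Take 21 from A
Take 22 from A
Take 26 from B
Take 30 from B
Take 53 from A
Take 88 from B

Merged: [4, 12, 21, 22, 26, 30, 53, 88, 89]


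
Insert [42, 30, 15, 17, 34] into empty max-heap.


Insert 42: [42]
Insert 30: [42, 30]
Insert 15: [42, 30, 15]
Insert 17: [42, 30, 15, 17]
Insert 34: [42, 34, 15, 17, 30]

Final heap: [42, 34, 15, 17, 30]


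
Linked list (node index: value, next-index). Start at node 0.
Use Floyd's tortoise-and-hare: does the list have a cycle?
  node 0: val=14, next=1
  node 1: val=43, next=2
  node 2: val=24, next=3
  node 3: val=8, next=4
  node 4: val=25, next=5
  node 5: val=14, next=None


Floyd's tortoise (slow, +1) and hare (fast, +2):
  init: slow=0, fast=0
  step 1: slow=1, fast=2
  step 2: slow=2, fast=4
  step 3: fast 4->5->None, no cycle

Cycle: no


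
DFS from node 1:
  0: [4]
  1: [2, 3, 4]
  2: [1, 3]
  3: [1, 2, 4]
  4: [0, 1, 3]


Visit 1, push [4, 3, 2]
Visit 2, push [3]
Visit 3, push [4]
Visit 4, push [0]
Visit 0, push []

DFS order: [1, 2, 3, 4, 0]


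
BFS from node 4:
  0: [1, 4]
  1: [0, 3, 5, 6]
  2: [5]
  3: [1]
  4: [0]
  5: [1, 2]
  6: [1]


Visit 4, enqueue [0]
Visit 0, enqueue [1]
Visit 1, enqueue [3, 5, 6]
Visit 3, enqueue []
Visit 5, enqueue [2]
Visit 6, enqueue []
Visit 2, enqueue []

BFS order: [4, 0, 1, 3, 5, 6, 2]


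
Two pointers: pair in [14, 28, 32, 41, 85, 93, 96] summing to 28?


lo=0(14)+hi=6(96)=110
lo=0(14)+hi=5(93)=107
lo=0(14)+hi=4(85)=99
lo=0(14)+hi=3(41)=55
lo=0(14)+hi=2(32)=46
lo=0(14)+hi=1(28)=42

No pair found


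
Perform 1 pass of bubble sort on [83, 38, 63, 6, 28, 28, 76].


Initial: [83, 38, 63, 6, 28, 28, 76]
Pass 1: [38, 63, 6, 28, 28, 76, 83] (6 swaps)

After 1 pass: [38, 63, 6, 28, 28, 76, 83]


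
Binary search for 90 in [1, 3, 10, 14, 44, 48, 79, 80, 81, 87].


Step 1: lo=0, hi=9, mid=4, val=44
Step 2: lo=5, hi=9, mid=7, val=80
Step 3: lo=8, hi=9, mid=8, val=81
Step 4: lo=9, hi=9, mid=9, val=87

Not found


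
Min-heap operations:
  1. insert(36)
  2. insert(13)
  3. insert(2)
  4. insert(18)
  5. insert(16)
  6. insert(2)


insert(36) -> [36]
insert(13) -> [13, 36]
insert(2) -> [2, 36, 13]
insert(18) -> [2, 18, 13, 36]
insert(16) -> [2, 16, 13, 36, 18]
insert(2) -> [2, 16, 2, 36, 18, 13]

Final heap: [2, 16, 2, 36, 18, 13]


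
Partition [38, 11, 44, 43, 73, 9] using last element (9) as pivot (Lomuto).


Pivot: 9
Place pivot at 0: [9, 11, 44, 43, 73, 38]

Partitioned: [9, 11, 44, 43, 73, 38]


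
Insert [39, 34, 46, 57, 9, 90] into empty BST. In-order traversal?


Insert 39: root
Insert 34: L from 39
Insert 46: R from 39
Insert 57: R from 39 -> R from 46
Insert 9: L from 39 -> L from 34
Insert 90: R from 39 -> R from 46 -> R from 57

In-order: [9, 34, 39, 46, 57, 90]


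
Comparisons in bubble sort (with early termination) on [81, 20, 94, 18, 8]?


Algorithm: bubble sort (with early termination)
Input: [81, 20, 94, 18, 8]
Sorted: [8, 18, 20, 81, 94]

10


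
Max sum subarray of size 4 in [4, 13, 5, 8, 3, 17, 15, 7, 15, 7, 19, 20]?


[0:4]: 30
[1:5]: 29
[2:6]: 33
[3:7]: 43
[4:8]: 42
[5:9]: 54
[6:10]: 44
[7:11]: 48
[8:12]: 61

Max: 61 at [8:12]


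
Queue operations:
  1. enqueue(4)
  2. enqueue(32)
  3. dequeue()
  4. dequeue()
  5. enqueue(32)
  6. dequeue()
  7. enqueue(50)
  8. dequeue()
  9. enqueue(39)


enqueue(4) -> [4]
enqueue(32) -> [4, 32]
dequeue()->4, [32]
dequeue()->32, []
enqueue(32) -> [32]
dequeue()->32, []
enqueue(50) -> [50]
dequeue()->50, []
enqueue(39) -> [39]

Final queue: [39]


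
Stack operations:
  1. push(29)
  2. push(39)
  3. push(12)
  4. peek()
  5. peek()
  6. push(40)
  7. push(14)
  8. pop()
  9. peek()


push(29) -> [29]
push(39) -> [29, 39]
push(12) -> [29, 39, 12]
peek()->12
peek()->12
push(40) -> [29, 39, 12, 40]
push(14) -> [29, 39, 12, 40, 14]
pop()->14, [29, 39, 12, 40]
peek()->40

Final stack: [29, 39, 12, 40]


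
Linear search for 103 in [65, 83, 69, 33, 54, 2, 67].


i=0: 65!=103
i=1: 83!=103
i=2: 69!=103
i=3: 33!=103
i=4: 54!=103
i=5: 2!=103
i=6: 67!=103

Not found, 7 comps


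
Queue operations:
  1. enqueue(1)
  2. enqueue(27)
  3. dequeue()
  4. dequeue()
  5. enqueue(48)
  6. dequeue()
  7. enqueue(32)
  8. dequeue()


enqueue(1) -> [1]
enqueue(27) -> [1, 27]
dequeue()->1, [27]
dequeue()->27, []
enqueue(48) -> [48]
dequeue()->48, []
enqueue(32) -> [32]
dequeue()->32, []

Final queue: []


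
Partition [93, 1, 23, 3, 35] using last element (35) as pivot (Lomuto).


Pivot: 35
  1 <= 35: swap -> [1, 93, 23, 3, 35]
  23 <= 35: swap -> [1, 23, 93, 3, 35]
  3 <= 35: swap -> [1, 23, 3, 93, 35]
Place pivot at 3: [1, 23, 3, 35, 93]

Partitioned: [1, 23, 3, 35, 93]


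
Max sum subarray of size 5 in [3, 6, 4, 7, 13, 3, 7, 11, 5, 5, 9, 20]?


[0:5]: 33
[1:6]: 33
[2:7]: 34
[3:8]: 41
[4:9]: 39
[5:10]: 31
[6:11]: 37
[7:12]: 50

Max: 50 at [7:12]


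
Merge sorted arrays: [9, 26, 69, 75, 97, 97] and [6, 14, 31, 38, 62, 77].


Take 6 from B
Take 9 from A
Take 14 from B
Take 26 from A
Take 31 from B
Take 38 from B
Take 62 from B
Take 69 from A
Take 75 from A
Take 77 from B

Merged: [6, 9, 14, 26, 31, 38, 62, 69, 75, 77, 97, 97]


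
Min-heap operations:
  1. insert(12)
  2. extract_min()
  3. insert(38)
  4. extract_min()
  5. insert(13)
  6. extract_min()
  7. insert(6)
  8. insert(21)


insert(12) -> [12]
extract_min()->12, []
insert(38) -> [38]
extract_min()->38, []
insert(13) -> [13]
extract_min()->13, []
insert(6) -> [6]
insert(21) -> [6, 21]

Final heap: [6, 21]


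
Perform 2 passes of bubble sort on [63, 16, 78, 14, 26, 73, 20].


Initial: [63, 16, 78, 14, 26, 73, 20]
Pass 1: [16, 63, 14, 26, 73, 20, 78] (5 swaps)
Pass 2: [16, 14, 26, 63, 20, 73, 78] (3 swaps)

After 2 passes: [16, 14, 26, 63, 20, 73, 78]


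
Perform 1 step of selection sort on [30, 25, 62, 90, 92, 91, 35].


Initial: [30, 25, 62, 90, 92, 91, 35]
Step 1: min=25 at 1
  Swap: [25, 30, 62, 90, 92, 91, 35]

After 1 step: [25, 30, 62, 90, 92, 91, 35]


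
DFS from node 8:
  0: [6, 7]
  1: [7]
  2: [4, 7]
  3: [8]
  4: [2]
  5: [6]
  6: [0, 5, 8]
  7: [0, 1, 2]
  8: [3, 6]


Visit 8, push [6, 3]
Visit 3, push []
Visit 6, push [5, 0]
Visit 0, push [7]
Visit 7, push [2, 1]
Visit 1, push []
Visit 2, push [4]
Visit 4, push []
Visit 5, push []

DFS order: [8, 3, 6, 0, 7, 1, 2, 4, 5]


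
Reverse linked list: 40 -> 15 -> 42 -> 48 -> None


Step 1: curr=40, set curr.next=prev(None) | reversed so far: 40
Step 2: curr=15, set curr.next=prev(40) | reversed so far: 15 -> 40
Step 3: curr=42, set curr.next=prev(15) | reversed so far: 42 -> 15 -> 40
Step 4: curr=48, set curr.next=prev(42) | reversed so far: 48 -> 42 -> 15 -> 40

48 -> 42 -> 15 -> 40 -> None


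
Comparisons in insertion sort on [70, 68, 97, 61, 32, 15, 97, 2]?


Algorithm: insertion sort
Input: [70, 68, 97, 61, 32, 15, 97, 2]
Sorted: [2, 15, 32, 61, 68, 70, 97, 97]

22


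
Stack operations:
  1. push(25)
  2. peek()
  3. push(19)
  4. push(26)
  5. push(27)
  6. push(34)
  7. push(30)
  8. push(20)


push(25) -> [25]
peek()->25
push(19) -> [25, 19]
push(26) -> [25, 19, 26]
push(27) -> [25, 19, 26, 27]
push(34) -> [25, 19, 26, 27, 34]
push(30) -> [25, 19, 26, 27, 34, 30]
push(20) -> [25, 19, 26, 27, 34, 30, 20]

Final stack: [25, 19, 26, 27, 34, 30, 20]


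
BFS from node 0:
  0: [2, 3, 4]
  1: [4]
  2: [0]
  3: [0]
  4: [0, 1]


Visit 0, enqueue [2, 3, 4]
Visit 2, enqueue []
Visit 3, enqueue []
Visit 4, enqueue [1]
Visit 1, enqueue []

BFS order: [0, 2, 3, 4, 1]


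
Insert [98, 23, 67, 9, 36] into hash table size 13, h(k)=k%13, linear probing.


Insert 98: h=7 -> slot 7
Insert 23: h=10 -> slot 10
Insert 67: h=2 -> slot 2
Insert 9: h=9 -> slot 9
Insert 36: h=10, 1 probes -> slot 11

Table: [None, None, 67, None, None, None, None, 98, None, 9, 23, 36, None]


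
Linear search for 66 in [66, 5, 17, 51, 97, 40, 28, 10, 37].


i=0: 66==66 found!

Found at 0, 1 comps


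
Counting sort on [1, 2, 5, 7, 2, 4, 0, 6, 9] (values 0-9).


Input: [1, 2, 5, 7, 2, 4, 0, 6, 9]
Counts: [1, 1, 2, 0, 1, 1, 1, 1, 0, 1]

Sorted: [0, 1, 2, 2, 4, 5, 6, 7, 9]


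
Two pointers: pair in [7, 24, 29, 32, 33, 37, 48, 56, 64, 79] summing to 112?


lo=0(7)+hi=9(79)=86
lo=1(24)+hi=9(79)=103
lo=2(29)+hi=9(79)=108
lo=3(32)+hi=9(79)=111
lo=4(33)+hi=9(79)=112

Yes: 33+79=112


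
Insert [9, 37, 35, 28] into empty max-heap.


Insert 9: [9]
Insert 37: [37, 9]
Insert 35: [37, 9, 35]
Insert 28: [37, 28, 35, 9]

Final heap: [37, 28, 35, 9]


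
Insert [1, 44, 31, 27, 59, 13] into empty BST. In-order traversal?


Insert 1: root
Insert 44: R from 1
Insert 31: R from 1 -> L from 44
Insert 27: R from 1 -> L from 44 -> L from 31
Insert 59: R from 1 -> R from 44
Insert 13: R from 1 -> L from 44 -> L from 31 -> L from 27

In-order: [1, 13, 27, 31, 44, 59]


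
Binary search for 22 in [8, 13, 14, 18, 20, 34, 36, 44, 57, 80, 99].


Step 1: lo=0, hi=10, mid=5, val=34
Step 2: lo=0, hi=4, mid=2, val=14
Step 3: lo=3, hi=4, mid=3, val=18
Step 4: lo=4, hi=4, mid=4, val=20

Not found


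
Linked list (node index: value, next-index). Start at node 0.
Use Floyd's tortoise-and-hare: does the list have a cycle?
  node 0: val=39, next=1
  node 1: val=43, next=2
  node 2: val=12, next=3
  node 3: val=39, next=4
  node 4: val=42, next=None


Floyd's tortoise (slow, +1) and hare (fast, +2):
  init: slow=0, fast=0
  step 1: slow=1, fast=2
  step 2: slow=2, fast=4
  step 3: fast -> None, no cycle

Cycle: no


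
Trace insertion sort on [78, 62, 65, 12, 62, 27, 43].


Initial: [78, 62, 65, 12, 62, 27, 43]
Insert 62: [62, 78, 65, 12, 62, 27, 43]
Insert 65: [62, 65, 78, 12, 62, 27, 43]
Insert 12: [12, 62, 65, 78, 62, 27, 43]
Insert 62: [12, 62, 62, 65, 78, 27, 43]
Insert 27: [12, 27, 62, 62, 65, 78, 43]
Insert 43: [12, 27, 43, 62, 62, 65, 78]

Sorted: [12, 27, 43, 62, 62, 65, 78]


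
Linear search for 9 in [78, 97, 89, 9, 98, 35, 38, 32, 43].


i=0: 78!=9
i=1: 97!=9
i=2: 89!=9
i=3: 9==9 found!

Found at 3, 4 comps


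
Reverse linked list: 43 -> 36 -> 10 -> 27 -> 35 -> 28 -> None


Step 1: curr=43, set curr.next=prev(None) | reversed so far: 43
Step 2: curr=36, set curr.next=prev(43) | reversed so far: 36 -> 43
Step 3: curr=10, set curr.next=prev(36) | reversed so far: 10 -> 36 -> 43
Step 4: curr=27, set curr.next=prev(10) | reversed so far: 27 -> 10 -> 36 -> 43
Step 5: curr=35, set curr.next=prev(27) | reversed so far: 35 -> 27 -> 10 -> 36 -> 43
Step 6: curr=28, set curr.next=prev(35) | reversed so far: 28 -> 35 -> 27 -> 10 -> 36 -> 43

28 -> 35 -> 27 -> 10 -> 36 -> 43 -> None


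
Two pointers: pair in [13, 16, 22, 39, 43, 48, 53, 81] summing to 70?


lo=0(13)+hi=7(81)=94
lo=0(13)+hi=6(53)=66
lo=1(16)+hi=6(53)=69
lo=2(22)+hi=6(53)=75
lo=2(22)+hi=5(48)=70

Yes: 22+48=70


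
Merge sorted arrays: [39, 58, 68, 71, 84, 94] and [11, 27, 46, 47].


Take 11 from B
Take 27 from B
Take 39 from A
Take 46 from B
Take 47 from B

Merged: [11, 27, 39, 46, 47, 58, 68, 71, 84, 94]


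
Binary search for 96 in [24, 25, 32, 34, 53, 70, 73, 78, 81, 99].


Step 1: lo=0, hi=9, mid=4, val=53
Step 2: lo=5, hi=9, mid=7, val=78
Step 3: lo=8, hi=9, mid=8, val=81
Step 4: lo=9, hi=9, mid=9, val=99

Not found


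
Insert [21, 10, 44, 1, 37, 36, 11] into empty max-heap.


Insert 21: [21]
Insert 10: [21, 10]
Insert 44: [44, 10, 21]
Insert 1: [44, 10, 21, 1]
Insert 37: [44, 37, 21, 1, 10]
Insert 36: [44, 37, 36, 1, 10, 21]
Insert 11: [44, 37, 36, 1, 10, 21, 11]

Final heap: [44, 37, 36, 1, 10, 21, 11]


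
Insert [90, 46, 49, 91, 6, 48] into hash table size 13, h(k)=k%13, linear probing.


Insert 90: h=12 -> slot 12
Insert 46: h=7 -> slot 7
Insert 49: h=10 -> slot 10
Insert 91: h=0 -> slot 0
Insert 6: h=6 -> slot 6
Insert 48: h=9 -> slot 9

Table: [91, None, None, None, None, None, 6, 46, None, 48, 49, None, 90]


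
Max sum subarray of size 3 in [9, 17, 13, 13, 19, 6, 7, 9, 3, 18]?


[0:3]: 39
[1:4]: 43
[2:5]: 45
[3:6]: 38
[4:7]: 32
[5:8]: 22
[6:9]: 19
[7:10]: 30

Max: 45 at [2:5]


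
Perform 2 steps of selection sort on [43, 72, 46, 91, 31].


Initial: [43, 72, 46, 91, 31]
Step 1: min=31 at 4
  Swap: [31, 72, 46, 91, 43]
Step 2: min=43 at 4
  Swap: [31, 43, 46, 91, 72]

After 2 steps: [31, 43, 46, 91, 72]


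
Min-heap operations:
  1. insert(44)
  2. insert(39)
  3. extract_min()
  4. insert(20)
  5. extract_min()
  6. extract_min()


insert(44) -> [44]
insert(39) -> [39, 44]
extract_min()->39, [44]
insert(20) -> [20, 44]
extract_min()->20, [44]
extract_min()->44, []

Final heap: []


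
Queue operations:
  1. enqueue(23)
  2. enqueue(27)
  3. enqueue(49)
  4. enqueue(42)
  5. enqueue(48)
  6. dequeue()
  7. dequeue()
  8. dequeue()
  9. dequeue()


enqueue(23) -> [23]
enqueue(27) -> [23, 27]
enqueue(49) -> [23, 27, 49]
enqueue(42) -> [23, 27, 49, 42]
enqueue(48) -> [23, 27, 49, 42, 48]
dequeue()->23, [27, 49, 42, 48]
dequeue()->27, [49, 42, 48]
dequeue()->49, [42, 48]
dequeue()->42, [48]

Final queue: [48]


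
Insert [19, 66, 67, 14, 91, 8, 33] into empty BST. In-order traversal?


Insert 19: root
Insert 66: R from 19
Insert 67: R from 19 -> R from 66
Insert 14: L from 19
Insert 91: R from 19 -> R from 66 -> R from 67
Insert 8: L from 19 -> L from 14
Insert 33: R from 19 -> L from 66

In-order: [8, 14, 19, 33, 66, 67, 91]


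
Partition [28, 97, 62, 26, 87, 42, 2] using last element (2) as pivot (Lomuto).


Pivot: 2
Place pivot at 0: [2, 97, 62, 26, 87, 42, 28]

Partitioned: [2, 97, 62, 26, 87, 42, 28]


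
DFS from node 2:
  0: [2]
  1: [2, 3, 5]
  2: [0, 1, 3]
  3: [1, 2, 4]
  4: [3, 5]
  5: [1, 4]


Visit 2, push [3, 1, 0]
Visit 0, push []
Visit 1, push [5, 3]
Visit 3, push [4]
Visit 4, push [5]
Visit 5, push []

DFS order: [2, 0, 1, 3, 4, 5]


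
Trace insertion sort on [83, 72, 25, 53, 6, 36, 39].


Initial: [83, 72, 25, 53, 6, 36, 39]
Insert 72: [72, 83, 25, 53, 6, 36, 39]
Insert 25: [25, 72, 83, 53, 6, 36, 39]
Insert 53: [25, 53, 72, 83, 6, 36, 39]
Insert 6: [6, 25, 53, 72, 83, 36, 39]
Insert 36: [6, 25, 36, 53, 72, 83, 39]
Insert 39: [6, 25, 36, 39, 53, 72, 83]

Sorted: [6, 25, 36, 39, 53, 72, 83]


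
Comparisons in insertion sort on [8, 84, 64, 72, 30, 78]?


Algorithm: insertion sort
Input: [8, 84, 64, 72, 30, 78]
Sorted: [8, 30, 64, 72, 78, 84]

11


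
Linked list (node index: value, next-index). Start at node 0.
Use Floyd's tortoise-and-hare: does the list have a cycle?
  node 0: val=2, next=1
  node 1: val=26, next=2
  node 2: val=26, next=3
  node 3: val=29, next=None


Floyd's tortoise (slow, +1) and hare (fast, +2):
  init: slow=0, fast=0
  step 1: slow=1, fast=2
  step 2: fast 2->3->None, no cycle

Cycle: no


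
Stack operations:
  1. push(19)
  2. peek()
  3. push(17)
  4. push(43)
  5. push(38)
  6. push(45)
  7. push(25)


push(19) -> [19]
peek()->19
push(17) -> [19, 17]
push(43) -> [19, 17, 43]
push(38) -> [19, 17, 43, 38]
push(45) -> [19, 17, 43, 38, 45]
push(25) -> [19, 17, 43, 38, 45, 25]

Final stack: [19, 17, 43, 38, 45, 25]


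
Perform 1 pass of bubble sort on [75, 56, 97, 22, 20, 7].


Initial: [75, 56, 97, 22, 20, 7]
Pass 1: [56, 75, 22, 20, 7, 97] (4 swaps)

After 1 pass: [56, 75, 22, 20, 7, 97]


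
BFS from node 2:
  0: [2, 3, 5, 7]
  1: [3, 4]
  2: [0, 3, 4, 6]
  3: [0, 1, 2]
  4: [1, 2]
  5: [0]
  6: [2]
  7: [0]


Visit 2, enqueue [0, 3, 4, 6]
Visit 0, enqueue [5, 7]
Visit 3, enqueue [1]
Visit 4, enqueue []
Visit 6, enqueue []
Visit 5, enqueue []
Visit 7, enqueue []
Visit 1, enqueue []

BFS order: [2, 0, 3, 4, 6, 5, 7, 1]


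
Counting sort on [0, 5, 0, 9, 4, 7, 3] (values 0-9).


Input: [0, 5, 0, 9, 4, 7, 3]
Counts: [2, 0, 0, 1, 1, 1, 0, 1, 0, 1]

Sorted: [0, 0, 3, 4, 5, 7, 9]


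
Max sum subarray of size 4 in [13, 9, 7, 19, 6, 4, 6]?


[0:4]: 48
[1:5]: 41
[2:6]: 36
[3:7]: 35

Max: 48 at [0:4]


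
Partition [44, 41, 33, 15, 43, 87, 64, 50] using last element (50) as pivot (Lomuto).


Pivot: 50
  44 <= 50: advance i (no swap)
  41 <= 50: advance i (no swap)
  33 <= 50: advance i (no swap)
  15 <= 50: advance i (no swap)
  43 <= 50: advance i (no swap)
Place pivot at 5: [44, 41, 33, 15, 43, 50, 64, 87]

Partitioned: [44, 41, 33, 15, 43, 50, 64, 87]


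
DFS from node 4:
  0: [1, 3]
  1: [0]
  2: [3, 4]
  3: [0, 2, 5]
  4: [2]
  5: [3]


Visit 4, push [2]
Visit 2, push [3]
Visit 3, push [5, 0]
Visit 0, push [1]
Visit 1, push []
Visit 5, push []

DFS order: [4, 2, 3, 0, 1, 5]


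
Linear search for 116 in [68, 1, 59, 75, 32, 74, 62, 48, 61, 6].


i=0: 68!=116
i=1: 1!=116
i=2: 59!=116
i=3: 75!=116
i=4: 32!=116
i=5: 74!=116
i=6: 62!=116
i=7: 48!=116
i=8: 61!=116
i=9: 6!=116

Not found, 10 comps


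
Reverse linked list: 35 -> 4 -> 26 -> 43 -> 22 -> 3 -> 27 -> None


Step 1: curr=35, set curr.next=prev(None) | reversed so far: 35
Step 2: curr=4, set curr.next=prev(35) | reversed so far: 4 -> 35
Step 3: curr=26, set curr.next=prev(4) | reversed so far: 26 -> 4 -> 35
Step 4: curr=43, set curr.next=prev(26) | reversed so far: 43 -> 26 -> 4 -> 35
Step 5: curr=22, set curr.next=prev(43) | reversed so far: 22 -> 43 -> 26 -> 4 -> 35
Step 6: curr=3, set curr.next=prev(22) | reversed so far: 3 -> 22 -> 43 -> 26 -> 4 -> 35
Step 7: curr=27, set curr.next=prev(3) | reversed so far: 27 -> 3 -> 22 -> 43 -> 26 -> 4 -> 35

27 -> 3 -> 22 -> 43 -> 26 -> 4 -> 35 -> None


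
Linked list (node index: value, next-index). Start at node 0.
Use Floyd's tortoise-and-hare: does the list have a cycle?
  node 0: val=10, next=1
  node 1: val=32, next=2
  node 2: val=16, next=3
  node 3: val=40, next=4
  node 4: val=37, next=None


Floyd's tortoise (slow, +1) and hare (fast, +2):
  init: slow=0, fast=0
  step 1: slow=1, fast=2
  step 2: slow=2, fast=4
  step 3: fast -> None, no cycle

Cycle: no


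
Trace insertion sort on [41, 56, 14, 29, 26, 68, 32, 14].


Initial: [41, 56, 14, 29, 26, 68, 32, 14]
Insert 56: [41, 56, 14, 29, 26, 68, 32, 14]
Insert 14: [14, 41, 56, 29, 26, 68, 32, 14]
Insert 29: [14, 29, 41, 56, 26, 68, 32, 14]
Insert 26: [14, 26, 29, 41, 56, 68, 32, 14]
Insert 68: [14, 26, 29, 41, 56, 68, 32, 14]
Insert 32: [14, 26, 29, 32, 41, 56, 68, 14]
Insert 14: [14, 14, 26, 29, 32, 41, 56, 68]

Sorted: [14, 14, 26, 29, 32, 41, 56, 68]


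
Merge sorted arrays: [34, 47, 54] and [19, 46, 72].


Take 19 from B
Take 34 from A
Take 46 from B
Take 47 from A
Take 54 from A

Merged: [19, 34, 46, 47, 54, 72]


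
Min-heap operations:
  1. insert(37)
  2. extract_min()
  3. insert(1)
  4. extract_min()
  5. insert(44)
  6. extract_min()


insert(37) -> [37]
extract_min()->37, []
insert(1) -> [1]
extract_min()->1, []
insert(44) -> [44]
extract_min()->44, []

Final heap: []


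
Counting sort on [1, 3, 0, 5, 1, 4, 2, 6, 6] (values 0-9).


Input: [1, 3, 0, 5, 1, 4, 2, 6, 6]
Counts: [1, 2, 1, 1, 1, 1, 2, 0, 0, 0]

Sorted: [0, 1, 1, 2, 3, 4, 5, 6, 6]


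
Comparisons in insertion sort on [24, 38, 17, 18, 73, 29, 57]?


Algorithm: insertion sort
Input: [24, 38, 17, 18, 73, 29, 57]
Sorted: [17, 18, 24, 29, 38, 57, 73]

12


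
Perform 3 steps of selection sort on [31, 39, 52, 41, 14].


Initial: [31, 39, 52, 41, 14]
Step 1: min=14 at 4
  Swap: [14, 39, 52, 41, 31]
Step 2: min=31 at 4
  Swap: [14, 31, 52, 41, 39]
Step 3: min=39 at 4
  Swap: [14, 31, 39, 41, 52]

After 3 steps: [14, 31, 39, 41, 52]


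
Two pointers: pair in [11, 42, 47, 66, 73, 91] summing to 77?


lo=0(11)+hi=5(91)=102
lo=0(11)+hi=4(73)=84
lo=0(11)+hi=3(66)=77

Yes: 11+66=77


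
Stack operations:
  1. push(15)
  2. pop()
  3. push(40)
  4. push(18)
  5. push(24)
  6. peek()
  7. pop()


push(15) -> [15]
pop()->15, []
push(40) -> [40]
push(18) -> [40, 18]
push(24) -> [40, 18, 24]
peek()->24
pop()->24, [40, 18]

Final stack: [40, 18]


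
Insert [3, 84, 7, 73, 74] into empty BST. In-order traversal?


Insert 3: root
Insert 84: R from 3
Insert 7: R from 3 -> L from 84
Insert 73: R from 3 -> L from 84 -> R from 7
Insert 74: R from 3 -> L from 84 -> R from 7 -> R from 73

In-order: [3, 7, 73, 74, 84]


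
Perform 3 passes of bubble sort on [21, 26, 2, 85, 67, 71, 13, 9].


Initial: [21, 26, 2, 85, 67, 71, 13, 9]
Pass 1: [21, 2, 26, 67, 71, 13, 9, 85] (5 swaps)
Pass 2: [2, 21, 26, 67, 13, 9, 71, 85] (3 swaps)
Pass 3: [2, 21, 26, 13, 9, 67, 71, 85] (2 swaps)

After 3 passes: [2, 21, 26, 13, 9, 67, 71, 85]


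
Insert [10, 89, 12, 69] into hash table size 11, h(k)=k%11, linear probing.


Insert 10: h=10 -> slot 10
Insert 89: h=1 -> slot 1
Insert 12: h=1, 1 probes -> slot 2
Insert 69: h=3 -> slot 3

Table: [None, 89, 12, 69, None, None, None, None, None, None, 10]


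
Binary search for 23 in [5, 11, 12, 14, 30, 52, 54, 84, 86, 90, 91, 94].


Step 1: lo=0, hi=11, mid=5, val=52
Step 2: lo=0, hi=4, mid=2, val=12
Step 3: lo=3, hi=4, mid=3, val=14
Step 4: lo=4, hi=4, mid=4, val=30

Not found


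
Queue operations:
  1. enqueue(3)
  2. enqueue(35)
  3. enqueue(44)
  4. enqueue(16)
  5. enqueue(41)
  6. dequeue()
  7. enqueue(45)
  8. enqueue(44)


enqueue(3) -> [3]
enqueue(35) -> [3, 35]
enqueue(44) -> [3, 35, 44]
enqueue(16) -> [3, 35, 44, 16]
enqueue(41) -> [3, 35, 44, 16, 41]
dequeue()->3, [35, 44, 16, 41]
enqueue(45) -> [35, 44, 16, 41, 45]
enqueue(44) -> [35, 44, 16, 41, 45, 44]

Final queue: [35, 44, 16, 41, 45, 44]


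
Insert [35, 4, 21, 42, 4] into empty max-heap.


Insert 35: [35]
Insert 4: [35, 4]
Insert 21: [35, 4, 21]
Insert 42: [42, 35, 21, 4]
Insert 4: [42, 35, 21, 4, 4]

Final heap: [42, 35, 21, 4, 4]


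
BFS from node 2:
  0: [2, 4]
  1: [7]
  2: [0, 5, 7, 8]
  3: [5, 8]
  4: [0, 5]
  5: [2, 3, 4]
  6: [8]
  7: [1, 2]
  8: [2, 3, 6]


Visit 2, enqueue [0, 5, 7, 8]
Visit 0, enqueue [4]
Visit 5, enqueue [3]
Visit 7, enqueue [1]
Visit 8, enqueue [6]
Visit 4, enqueue []
Visit 3, enqueue []
Visit 1, enqueue []
Visit 6, enqueue []

BFS order: [2, 0, 5, 7, 8, 4, 3, 1, 6]


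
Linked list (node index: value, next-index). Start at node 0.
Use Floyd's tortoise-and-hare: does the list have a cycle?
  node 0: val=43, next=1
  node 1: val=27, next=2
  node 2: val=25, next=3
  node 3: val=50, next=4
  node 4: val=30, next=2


Floyd's tortoise (slow, +1) and hare (fast, +2):
  init: slow=0, fast=0
  step 1: slow=1, fast=2
  step 2: slow=2, fast=4
  step 3: slow=3, fast=3
  slow == fast at node 3: cycle detected

Cycle: yes


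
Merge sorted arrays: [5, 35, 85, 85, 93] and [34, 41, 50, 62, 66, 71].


Take 5 from A
Take 34 from B
Take 35 from A
Take 41 from B
Take 50 from B
Take 62 from B
Take 66 from B
Take 71 from B

Merged: [5, 34, 35, 41, 50, 62, 66, 71, 85, 85, 93]


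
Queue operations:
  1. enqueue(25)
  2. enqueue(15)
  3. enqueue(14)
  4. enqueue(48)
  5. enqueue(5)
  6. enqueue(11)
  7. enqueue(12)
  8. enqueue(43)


enqueue(25) -> [25]
enqueue(15) -> [25, 15]
enqueue(14) -> [25, 15, 14]
enqueue(48) -> [25, 15, 14, 48]
enqueue(5) -> [25, 15, 14, 48, 5]
enqueue(11) -> [25, 15, 14, 48, 5, 11]
enqueue(12) -> [25, 15, 14, 48, 5, 11, 12]
enqueue(43) -> [25, 15, 14, 48, 5, 11, 12, 43]

Final queue: [25, 15, 14, 48, 5, 11, 12, 43]


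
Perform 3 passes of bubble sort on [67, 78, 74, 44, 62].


Initial: [67, 78, 74, 44, 62]
Pass 1: [67, 74, 44, 62, 78] (3 swaps)
Pass 2: [67, 44, 62, 74, 78] (2 swaps)
Pass 3: [44, 62, 67, 74, 78] (2 swaps)

After 3 passes: [44, 62, 67, 74, 78]


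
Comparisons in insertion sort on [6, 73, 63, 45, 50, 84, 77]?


Algorithm: insertion sort
Input: [6, 73, 63, 45, 50, 84, 77]
Sorted: [6, 45, 50, 63, 73, 77, 84]

12


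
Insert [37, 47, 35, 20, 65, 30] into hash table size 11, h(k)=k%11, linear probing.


Insert 37: h=4 -> slot 4
Insert 47: h=3 -> slot 3
Insert 35: h=2 -> slot 2
Insert 20: h=9 -> slot 9
Insert 65: h=10 -> slot 10
Insert 30: h=8 -> slot 8

Table: [None, None, 35, 47, 37, None, None, None, 30, 20, 65]


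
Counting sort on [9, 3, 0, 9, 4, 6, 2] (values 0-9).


Input: [9, 3, 0, 9, 4, 6, 2]
Counts: [1, 0, 1, 1, 1, 0, 1, 0, 0, 2]

Sorted: [0, 2, 3, 4, 6, 9, 9]


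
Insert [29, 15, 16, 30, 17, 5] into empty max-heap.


Insert 29: [29]
Insert 15: [29, 15]
Insert 16: [29, 15, 16]
Insert 30: [30, 29, 16, 15]
Insert 17: [30, 29, 16, 15, 17]
Insert 5: [30, 29, 16, 15, 17, 5]

Final heap: [30, 29, 16, 15, 17, 5]


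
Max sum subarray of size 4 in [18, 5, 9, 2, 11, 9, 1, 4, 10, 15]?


[0:4]: 34
[1:5]: 27
[2:6]: 31
[3:7]: 23
[4:8]: 25
[5:9]: 24
[6:10]: 30

Max: 34 at [0:4]


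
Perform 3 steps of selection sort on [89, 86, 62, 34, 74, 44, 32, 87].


Initial: [89, 86, 62, 34, 74, 44, 32, 87]
Step 1: min=32 at 6
  Swap: [32, 86, 62, 34, 74, 44, 89, 87]
Step 2: min=34 at 3
  Swap: [32, 34, 62, 86, 74, 44, 89, 87]
Step 3: min=44 at 5
  Swap: [32, 34, 44, 86, 74, 62, 89, 87]

After 3 steps: [32, 34, 44, 86, 74, 62, 89, 87]


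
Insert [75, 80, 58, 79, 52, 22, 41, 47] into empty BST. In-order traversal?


Insert 75: root
Insert 80: R from 75
Insert 58: L from 75
Insert 79: R from 75 -> L from 80
Insert 52: L from 75 -> L from 58
Insert 22: L from 75 -> L from 58 -> L from 52
Insert 41: L from 75 -> L from 58 -> L from 52 -> R from 22
Insert 47: L from 75 -> L from 58 -> L from 52 -> R from 22 -> R from 41

In-order: [22, 41, 47, 52, 58, 75, 79, 80]
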